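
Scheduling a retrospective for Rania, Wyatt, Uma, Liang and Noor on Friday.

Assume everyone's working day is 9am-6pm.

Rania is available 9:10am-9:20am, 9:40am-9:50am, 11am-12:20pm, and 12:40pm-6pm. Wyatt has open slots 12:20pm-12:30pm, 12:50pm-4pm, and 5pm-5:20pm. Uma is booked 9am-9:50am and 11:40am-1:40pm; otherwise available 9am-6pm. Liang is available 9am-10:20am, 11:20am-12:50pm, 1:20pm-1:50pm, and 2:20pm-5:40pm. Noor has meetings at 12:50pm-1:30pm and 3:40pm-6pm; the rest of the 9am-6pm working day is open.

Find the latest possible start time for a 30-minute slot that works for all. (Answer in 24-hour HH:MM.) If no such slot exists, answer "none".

Uma free within 09:00–18:00: 09:50–11:40, 13:40–18:00.
Noor free within 09:00–18:00: 09:00–12:50, 13:30–15:40.
Rania ∩ Wyatt: 12:50–16:00, 17:00–17:20.
Rania ∩ Wyatt ∩ Uma: 13:40–16:00, 17:00–17:20.
Rania ∩ Wyatt ∩ Uma ∩ Liang: 13:40–13:50, 14:20–16:00, 17:00–17:20.
Rania ∩ Wyatt ∩ Uma ∩ Liang ∩ Noor: 13:40–13:50, 14:20–15:40.
Windows ≥ 30 min: 14:20–15:40.
Latest start in the last window 14:20–15:40 is 15:40 − 30 min = 15:10.

15:10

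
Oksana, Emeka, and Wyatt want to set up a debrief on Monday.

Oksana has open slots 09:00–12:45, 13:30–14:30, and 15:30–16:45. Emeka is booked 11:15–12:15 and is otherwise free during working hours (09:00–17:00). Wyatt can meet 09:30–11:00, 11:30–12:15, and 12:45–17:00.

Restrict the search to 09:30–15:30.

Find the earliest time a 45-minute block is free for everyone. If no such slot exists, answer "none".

Emeka free within 09:00–17:00: 09:00–11:15, 12:15–17:00.
Oksana ∩ Emeka: 09:00–11:15, 12:15–12:45, 13:30–14:30, 15:30–16:45.
Oksana ∩ Emeka ∩ Wyatt: 09:30–11:00, 13:30–14:30, 15:30–16:45.
Restricted to 09:30–15:30: 09:30–11:00, 13:30–14:30.
Windows ≥ 45 min: 09:30–11:00, 13:30–14:30.
Earliest such window starts at 09:30.

09:30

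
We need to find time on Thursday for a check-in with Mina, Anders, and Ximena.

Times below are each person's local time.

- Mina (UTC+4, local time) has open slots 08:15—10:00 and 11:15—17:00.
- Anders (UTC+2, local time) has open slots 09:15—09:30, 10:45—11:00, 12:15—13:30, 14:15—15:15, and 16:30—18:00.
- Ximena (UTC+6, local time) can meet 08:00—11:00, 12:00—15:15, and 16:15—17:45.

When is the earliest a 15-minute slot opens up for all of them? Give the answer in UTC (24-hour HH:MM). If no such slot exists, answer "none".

Mina → UTC: 04:15–06:00, 07:15–13:00.
Anders → UTC: 07:15–07:30, 08:45–09:00, 10:15–11:30, 12:15–13:15, 14:30–16:00.
Ximena → UTC: 02:00–05:00, 06:00–09:15, 10:15–11:45.
Mina ∩ Anders: 07:15–07:30, 08:45–09:00, 10:15–11:30, 12:15–13:00.
Mina ∩ Anders ∩ Ximena: 07:15–07:30, 08:45–09:00, 10:15–11:30.
Windows ≥ 15 min: 07:15–07:30, 08:45–09:00, 10:15–11:30.
Earliest such window starts at 07:15.

07:15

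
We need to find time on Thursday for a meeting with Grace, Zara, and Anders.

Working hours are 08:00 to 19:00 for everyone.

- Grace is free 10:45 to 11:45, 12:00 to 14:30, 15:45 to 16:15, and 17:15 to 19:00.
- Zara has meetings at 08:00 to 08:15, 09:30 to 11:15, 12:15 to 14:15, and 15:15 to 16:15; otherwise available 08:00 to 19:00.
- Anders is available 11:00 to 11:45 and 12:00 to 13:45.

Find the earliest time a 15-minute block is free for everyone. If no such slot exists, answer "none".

11:15

Zara free within 08:00–19:00: 08:15–09:30, 11:15–12:15, 14:15–15:15, 16:15–19:00.
Grace ∩ Zara: 11:15–11:45, 12:00–12:15, 14:15–14:30, 17:15–19:00.
Grace ∩ Zara ∩ Anders: 11:15–11:45, 12:00–12:15.
Windows ≥ 15 min: 11:15–11:45, 12:00–12:15.
Earliest such window starts at 11:15.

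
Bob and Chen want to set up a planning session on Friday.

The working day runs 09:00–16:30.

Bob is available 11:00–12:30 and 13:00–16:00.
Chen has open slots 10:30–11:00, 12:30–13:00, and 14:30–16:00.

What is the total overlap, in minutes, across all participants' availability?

Bob ∩ Chen: 14:30–16:00.
Total common minutes: 90.

90 minutes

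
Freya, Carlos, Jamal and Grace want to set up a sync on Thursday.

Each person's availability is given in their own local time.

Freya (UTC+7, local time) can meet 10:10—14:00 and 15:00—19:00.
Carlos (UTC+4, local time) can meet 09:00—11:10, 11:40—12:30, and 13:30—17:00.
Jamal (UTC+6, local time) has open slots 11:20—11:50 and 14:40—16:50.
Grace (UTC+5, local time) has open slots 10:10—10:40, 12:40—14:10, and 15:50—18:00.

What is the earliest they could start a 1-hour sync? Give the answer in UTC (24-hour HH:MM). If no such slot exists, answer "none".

none

Freya → UTC: 03:10–07:00, 08:00–12:00.
Carlos → UTC: 05:00–07:10, 07:40–08:30, 09:30–13:00.
Jamal → UTC: 05:20–05:50, 08:40–10:50.
Grace → UTC: 05:10–05:40, 07:40–09:10, 10:50–13:00.
Freya ∩ Carlos: 05:00–07:00, 08:00–08:30, 09:30–12:00.
Freya ∩ Carlos ∩ Jamal: 05:20–05:50, 09:30–10:50.
Freya ∩ Carlos ∩ Jamal ∩ Grace: 05:20–05:40.
Windows ≥ 60 min: (none).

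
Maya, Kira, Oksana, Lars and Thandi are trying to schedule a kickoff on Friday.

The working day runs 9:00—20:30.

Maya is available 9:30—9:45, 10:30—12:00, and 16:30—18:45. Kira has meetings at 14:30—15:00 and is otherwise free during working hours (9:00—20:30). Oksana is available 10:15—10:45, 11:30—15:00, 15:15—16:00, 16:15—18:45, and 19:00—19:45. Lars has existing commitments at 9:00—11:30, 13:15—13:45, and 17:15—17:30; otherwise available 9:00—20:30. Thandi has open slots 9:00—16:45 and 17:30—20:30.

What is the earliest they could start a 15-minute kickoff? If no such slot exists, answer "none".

Kira free within 09:00–20:30: 09:00–14:30, 15:00–20:30.
Lars free within 09:00–20:30: 11:30–13:15, 13:45–17:15, 17:30–20:30.
Maya ∩ Kira: 09:30–09:45, 10:30–12:00, 16:30–18:45.
Maya ∩ Kira ∩ Oksana: 10:30–10:45, 11:30–12:00, 16:30–18:45.
Maya ∩ Kira ∩ Oksana ∩ Lars: 11:30–12:00, 16:30–17:15, 17:30–18:45.
Maya ∩ Kira ∩ Oksana ∩ Lars ∩ Thandi: 11:30–12:00, 16:30–16:45, 17:30–18:45.
Windows ≥ 15 min: 11:30–12:00, 16:30–16:45, 17:30–18:45.
Earliest such window starts at 11:30.

11:30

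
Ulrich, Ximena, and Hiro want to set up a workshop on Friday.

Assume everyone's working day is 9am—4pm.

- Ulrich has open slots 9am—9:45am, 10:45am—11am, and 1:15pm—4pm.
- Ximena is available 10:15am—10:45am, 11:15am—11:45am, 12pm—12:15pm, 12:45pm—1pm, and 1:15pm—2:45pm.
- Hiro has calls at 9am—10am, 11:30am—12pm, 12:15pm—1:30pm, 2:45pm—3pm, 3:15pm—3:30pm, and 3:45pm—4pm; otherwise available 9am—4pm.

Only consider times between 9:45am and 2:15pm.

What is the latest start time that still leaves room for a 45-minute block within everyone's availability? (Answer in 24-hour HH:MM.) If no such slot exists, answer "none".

Hiro free within 09:00–16:00: 10:00–11:30, 12:00–12:15, 13:30–14:45, 15:00–15:15, 15:30–15:45.
Ulrich ∩ Ximena: 13:15–14:45.
Ulrich ∩ Ximena ∩ Hiro: 13:30–14:45.
Restricted to 09:45–14:15: 13:30–14:15.
Windows ≥ 45 min: 13:30–14:15.
Latest start in the last window 13:30–14:15 is 14:15 − 45 min = 13:30.

13:30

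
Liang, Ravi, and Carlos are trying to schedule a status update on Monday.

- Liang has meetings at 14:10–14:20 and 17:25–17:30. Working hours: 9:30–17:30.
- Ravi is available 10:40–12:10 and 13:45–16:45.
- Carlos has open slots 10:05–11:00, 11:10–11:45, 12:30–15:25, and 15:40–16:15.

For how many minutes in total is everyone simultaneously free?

180 minutes

Liang free within 09:30–17:30: 09:30–14:10, 14:20–17:25.
Liang ∩ Ravi: 10:40–12:10, 13:45–14:10, 14:20–16:45.
Liang ∩ Ravi ∩ Carlos: 10:40–11:00, 11:10–11:45, 13:45–14:10, 14:20–15:25, 15:40–16:15.
Total common minutes: 20 + 35 + 25 + 65 + 35 = 180.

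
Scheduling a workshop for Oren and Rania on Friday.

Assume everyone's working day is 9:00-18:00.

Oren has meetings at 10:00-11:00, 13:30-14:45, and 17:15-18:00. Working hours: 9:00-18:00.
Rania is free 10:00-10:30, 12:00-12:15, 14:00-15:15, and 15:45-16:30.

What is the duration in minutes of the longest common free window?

45 minutes

Oren free within 09:00–18:00: 09:00–10:00, 11:00–13:30, 14:45–17:15.
Oren ∩ Rania: 12:00–12:15, 14:45–15:15, 15:45–16:30.
Common window lengths: 15, 30, 45 min; longest is 45.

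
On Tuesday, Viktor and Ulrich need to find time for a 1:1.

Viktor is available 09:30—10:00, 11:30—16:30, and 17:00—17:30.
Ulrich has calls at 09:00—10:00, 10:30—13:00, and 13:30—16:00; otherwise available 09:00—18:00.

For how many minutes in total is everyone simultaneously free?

Ulrich free within 09:00–18:00: 10:00–10:30, 13:00–13:30, 16:00–18:00.
Viktor ∩ Ulrich: 13:00–13:30, 16:00–16:30, 17:00–17:30.
Total common minutes: 30 + 30 + 30 = 90.

90 minutes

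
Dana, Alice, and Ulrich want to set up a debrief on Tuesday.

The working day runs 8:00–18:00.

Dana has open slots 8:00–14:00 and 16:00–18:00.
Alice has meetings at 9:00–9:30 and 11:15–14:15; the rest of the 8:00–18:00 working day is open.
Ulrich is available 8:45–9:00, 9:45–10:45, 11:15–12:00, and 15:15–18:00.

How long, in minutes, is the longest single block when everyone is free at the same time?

Alice free within 08:00–18:00: 08:00–09:00, 09:30–11:15, 14:15–18:00.
Dana ∩ Alice: 08:00–09:00, 09:30–11:15, 16:00–18:00.
Dana ∩ Alice ∩ Ulrich: 08:45–09:00, 09:45–10:45, 16:00–18:00.
Common window lengths: 15, 60, 120 min; longest is 120.

120 minutes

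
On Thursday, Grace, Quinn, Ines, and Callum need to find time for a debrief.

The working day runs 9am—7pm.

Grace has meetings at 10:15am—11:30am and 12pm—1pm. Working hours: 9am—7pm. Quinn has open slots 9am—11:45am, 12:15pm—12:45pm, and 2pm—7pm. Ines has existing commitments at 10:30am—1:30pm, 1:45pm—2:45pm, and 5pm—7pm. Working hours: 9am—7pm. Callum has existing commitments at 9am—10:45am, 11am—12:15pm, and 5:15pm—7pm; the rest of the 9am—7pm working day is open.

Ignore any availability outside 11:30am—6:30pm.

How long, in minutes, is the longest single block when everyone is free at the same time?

Grace free within 09:00–19:00: 09:00–10:15, 11:30–12:00, 13:00–19:00.
Ines free within 09:00–19:00: 09:00–10:30, 13:30–13:45, 14:45–17:00.
Callum free within 09:00–19:00: 10:45–11:00, 12:15–17:15.
Grace ∩ Quinn: 09:00–10:15, 11:30–11:45, 14:00–19:00.
Grace ∩ Quinn ∩ Ines: 09:00–10:15, 14:45–17:00.
Grace ∩ Quinn ∩ Ines ∩ Callum: 14:45–17:00.
Restricted to 11:30–18:30: 14:45–17:00.
Single common window of 135 minutes.

135 minutes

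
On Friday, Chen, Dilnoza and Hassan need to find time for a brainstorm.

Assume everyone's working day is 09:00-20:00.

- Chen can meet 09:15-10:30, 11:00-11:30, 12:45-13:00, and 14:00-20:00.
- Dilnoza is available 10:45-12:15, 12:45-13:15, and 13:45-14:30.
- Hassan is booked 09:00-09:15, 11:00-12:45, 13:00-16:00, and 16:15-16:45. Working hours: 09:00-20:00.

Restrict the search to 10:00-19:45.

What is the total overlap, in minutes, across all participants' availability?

15 minutes

Hassan free within 09:00–20:00: 09:15–11:00, 12:45–13:00, 16:00–16:15, 16:45–20:00.
Chen ∩ Dilnoza: 11:00–11:30, 12:45–13:00, 14:00–14:30.
Chen ∩ Dilnoza ∩ Hassan: 12:45–13:00.
Restricted to 10:00–19:45: 12:45–13:00.
Total common minutes: 15.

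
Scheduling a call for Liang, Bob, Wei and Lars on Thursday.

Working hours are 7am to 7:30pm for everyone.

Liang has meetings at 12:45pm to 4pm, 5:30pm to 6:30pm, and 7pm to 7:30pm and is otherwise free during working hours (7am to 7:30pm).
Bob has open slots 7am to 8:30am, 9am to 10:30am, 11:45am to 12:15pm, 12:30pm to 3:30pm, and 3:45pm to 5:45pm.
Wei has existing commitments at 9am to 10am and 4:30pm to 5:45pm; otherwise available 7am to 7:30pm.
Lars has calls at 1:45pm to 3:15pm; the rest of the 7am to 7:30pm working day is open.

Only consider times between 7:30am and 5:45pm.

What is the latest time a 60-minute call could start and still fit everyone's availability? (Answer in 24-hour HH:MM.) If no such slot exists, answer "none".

Liang free within 07:00–19:30: 07:00–12:45, 16:00–17:30, 18:30–19:00.
Wei free within 07:00–19:30: 07:00–09:00, 10:00–16:30, 17:45–19:30.
Lars free within 07:00–19:30: 07:00–13:45, 15:15–19:30.
Liang ∩ Bob: 07:00–08:30, 09:00–10:30, 11:45–12:15, 12:30–12:45, 16:00–17:30.
Liang ∩ Bob ∩ Wei: 07:00–08:30, 10:00–10:30, 11:45–12:15, 12:30–12:45, 16:00–16:30.
Liang ∩ Bob ∩ Wei ∩ Lars: 07:00–08:30, 10:00–10:30, 11:45–12:15, 12:30–12:45, 16:00–16:30.
Restricted to 07:30–17:45: 07:30–08:30, 10:00–10:30, 11:45–12:15, 12:30–12:45, 16:00–16:30.
Windows ≥ 60 min: 07:30–08:30.
Latest start in the last window 07:30–08:30 is 08:30 − 60 min = 07:30.

07:30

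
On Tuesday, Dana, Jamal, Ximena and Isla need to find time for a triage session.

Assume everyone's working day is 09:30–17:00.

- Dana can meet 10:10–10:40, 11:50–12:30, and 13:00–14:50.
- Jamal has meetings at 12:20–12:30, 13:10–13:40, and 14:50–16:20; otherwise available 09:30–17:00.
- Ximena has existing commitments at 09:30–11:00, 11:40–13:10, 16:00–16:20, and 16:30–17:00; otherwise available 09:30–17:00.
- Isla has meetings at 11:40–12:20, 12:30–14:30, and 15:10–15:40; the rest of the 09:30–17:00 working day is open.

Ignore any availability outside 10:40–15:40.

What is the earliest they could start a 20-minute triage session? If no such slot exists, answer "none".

14:30

Jamal free within 09:30–17:00: 09:30–12:20, 12:30–13:10, 13:40–14:50, 16:20–17:00.
Ximena free within 09:30–17:00: 11:00–11:40, 13:10–16:00, 16:20–16:30.
Isla free within 09:30–17:00: 09:30–11:40, 12:20–12:30, 14:30–15:10, 15:40–17:00.
Dana ∩ Jamal: 10:10–10:40, 11:50–12:20, 13:00–13:10, 13:40–14:50.
Dana ∩ Jamal ∩ Ximena: 13:40–14:50.
Dana ∩ Jamal ∩ Ximena ∩ Isla: 14:30–14:50.
Restricted to 10:40–15:40: 14:30–14:50.
Windows ≥ 20 min: 14:30–14:50.
Earliest such window starts at 14:30.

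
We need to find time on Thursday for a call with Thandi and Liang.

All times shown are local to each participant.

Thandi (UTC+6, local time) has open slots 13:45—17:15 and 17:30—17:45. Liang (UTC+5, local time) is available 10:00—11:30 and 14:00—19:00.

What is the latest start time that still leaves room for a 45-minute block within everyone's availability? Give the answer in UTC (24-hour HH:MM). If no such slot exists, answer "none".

10:30

Thandi → UTC: 07:45–11:15, 11:30–11:45.
Liang → UTC: 05:00–06:30, 09:00–14:00.
Thandi ∩ Liang: 09:00–11:15, 11:30–11:45.
Windows ≥ 45 min: 09:00–11:15.
Latest start in the last window 09:00–11:15 is 11:15 − 45 min = 10:30.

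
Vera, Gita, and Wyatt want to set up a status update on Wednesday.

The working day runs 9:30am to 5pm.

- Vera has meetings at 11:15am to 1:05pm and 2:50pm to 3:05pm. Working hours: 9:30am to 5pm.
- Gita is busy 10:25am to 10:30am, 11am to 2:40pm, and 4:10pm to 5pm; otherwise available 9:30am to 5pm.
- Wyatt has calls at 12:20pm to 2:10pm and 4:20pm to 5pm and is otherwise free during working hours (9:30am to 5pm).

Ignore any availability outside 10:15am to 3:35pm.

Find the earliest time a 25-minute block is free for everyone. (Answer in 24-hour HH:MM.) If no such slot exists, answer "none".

10:30

Vera free within 09:30–17:00: 09:30–11:15, 13:05–14:50, 15:05–17:00.
Gita free within 09:30–17:00: 09:30–10:25, 10:30–11:00, 14:40–16:10.
Wyatt free within 09:30–17:00: 09:30–12:20, 14:10–16:20.
Vera ∩ Gita: 09:30–10:25, 10:30–11:00, 14:40–14:50, 15:05–16:10.
Vera ∩ Gita ∩ Wyatt: 09:30–10:25, 10:30–11:00, 14:40–14:50, 15:05–16:10.
Restricted to 10:15–15:35: 10:15–10:25, 10:30–11:00, 14:40–14:50, 15:05–15:35.
Windows ≥ 25 min: 10:30–11:00, 15:05–15:35.
Earliest such window starts at 10:30.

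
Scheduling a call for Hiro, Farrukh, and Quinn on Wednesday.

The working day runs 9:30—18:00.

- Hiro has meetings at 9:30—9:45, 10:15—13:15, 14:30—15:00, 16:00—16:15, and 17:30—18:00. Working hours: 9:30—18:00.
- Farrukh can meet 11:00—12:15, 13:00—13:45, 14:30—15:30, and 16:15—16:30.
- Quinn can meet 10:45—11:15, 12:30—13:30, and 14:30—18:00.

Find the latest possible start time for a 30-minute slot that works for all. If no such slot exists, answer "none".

Hiro free within 09:30–18:00: 09:45–10:15, 13:15–14:30, 15:00–16:00, 16:15–17:30.
Hiro ∩ Farrukh: 13:15–13:45, 15:00–15:30, 16:15–16:30.
Hiro ∩ Farrukh ∩ Quinn: 13:15–13:30, 15:00–15:30, 16:15–16:30.
Windows ≥ 30 min: 15:00–15:30.
Latest start in the last window 15:00–15:30 is 15:30 − 30 min = 15:00.

15:00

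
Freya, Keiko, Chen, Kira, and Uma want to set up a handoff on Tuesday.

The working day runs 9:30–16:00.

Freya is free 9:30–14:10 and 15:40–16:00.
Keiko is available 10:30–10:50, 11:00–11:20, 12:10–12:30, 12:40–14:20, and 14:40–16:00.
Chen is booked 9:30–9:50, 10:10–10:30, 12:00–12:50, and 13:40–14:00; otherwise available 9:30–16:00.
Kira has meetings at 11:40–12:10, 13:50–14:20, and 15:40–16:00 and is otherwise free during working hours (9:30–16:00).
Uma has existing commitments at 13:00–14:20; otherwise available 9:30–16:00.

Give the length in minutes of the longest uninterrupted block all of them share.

Chen free within 09:30–16:00: 09:50–10:10, 10:30–12:00, 12:50–13:40, 14:00–16:00.
Kira free within 09:30–16:00: 09:30–11:40, 12:10–13:50, 14:20–15:40.
Uma free within 09:30–16:00: 09:30–13:00, 14:20–16:00.
Freya ∩ Keiko: 10:30–10:50, 11:00–11:20, 12:10–12:30, 12:40–14:10, 15:40–16:00.
Freya ∩ Keiko ∩ Chen: 10:30–10:50, 11:00–11:20, 12:50–13:40, 14:00–14:10, 15:40–16:00.
Freya ∩ Keiko ∩ Chen ∩ Kira: 10:30–10:50, 11:00–11:20, 12:50–13:40.
Freya ∩ Keiko ∩ Chen ∩ Kira ∩ Uma: 10:30–10:50, 11:00–11:20, 12:50–13:00.
Common window lengths: 20, 20, 10 min; longest is 20.

20 minutes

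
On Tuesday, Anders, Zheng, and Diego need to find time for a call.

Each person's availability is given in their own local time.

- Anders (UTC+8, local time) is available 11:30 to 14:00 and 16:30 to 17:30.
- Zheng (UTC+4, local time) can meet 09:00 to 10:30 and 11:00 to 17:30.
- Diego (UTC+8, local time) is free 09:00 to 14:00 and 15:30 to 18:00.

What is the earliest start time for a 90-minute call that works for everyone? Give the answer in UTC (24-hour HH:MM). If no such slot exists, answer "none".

Anders → UTC: 03:30–06:00, 08:30–09:30.
Zheng → UTC: 05:00–06:30, 07:00–13:30.
Diego → UTC: 01:00–06:00, 07:30–10:00.
Anders ∩ Zheng: 05:00–06:00, 08:30–09:30.
Anders ∩ Zheng ∩ Diego: 05:00–06:00, 08:30–09:30.
Windows ≥ 90 min: (none).

none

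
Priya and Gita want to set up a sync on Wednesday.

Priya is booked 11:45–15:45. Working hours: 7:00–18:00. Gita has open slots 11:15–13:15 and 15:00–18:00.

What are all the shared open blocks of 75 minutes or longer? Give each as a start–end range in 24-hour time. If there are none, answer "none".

Priya free within 07:00–18:00: 07:00–11:45, 15:45–18:00.
Priya ∩ Gita: 11:15–11:45, 15:45–18:00.
Windows ≥ 75 min: 15:45–18:00.

15:45–18:00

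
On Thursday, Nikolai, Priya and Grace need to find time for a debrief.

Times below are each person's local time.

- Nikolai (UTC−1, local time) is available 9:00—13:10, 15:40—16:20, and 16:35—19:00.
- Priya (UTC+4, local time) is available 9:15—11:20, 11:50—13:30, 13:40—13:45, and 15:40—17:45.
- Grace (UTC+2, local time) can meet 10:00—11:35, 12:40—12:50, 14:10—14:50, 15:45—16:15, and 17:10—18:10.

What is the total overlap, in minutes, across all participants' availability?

Nikolai → UTC: 10:00–14:10, 16:40–17:20, 17:35–20:00.
Priya → UTC: 05:15–07:20, 07:50–09:30, 09:40–09:45, 11:40–13:45.
Grace → UTC: 08:00–09:35, 10:40–10:50, 12:10–12:50, 13:45–14:15, 15:10–16:10.
Nikolai ∩ Priya: 11:40–13:45.
Nikolai ∩ Priya ∩ Grace: 12:10–12:50.
Total common minutes: 40.

40 minutes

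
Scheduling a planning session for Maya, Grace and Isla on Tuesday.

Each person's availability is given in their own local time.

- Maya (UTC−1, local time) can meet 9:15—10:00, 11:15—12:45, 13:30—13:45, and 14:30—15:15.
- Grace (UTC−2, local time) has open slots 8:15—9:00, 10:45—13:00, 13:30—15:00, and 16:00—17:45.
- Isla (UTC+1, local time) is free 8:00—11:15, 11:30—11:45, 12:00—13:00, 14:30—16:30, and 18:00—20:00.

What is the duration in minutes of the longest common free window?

Maya → UTC: 10:15–11:00, 12:15–13:45, 14:30–14:45, 15:30–16:15.
Grace → UTC: 10:15–11:00, 12:45–15:00, 15:30–17:00, 18:00–19:45.
Isla → UTC: 07:00–10:15, 10:30–10:45, 11:00–12:00, 13:30–15:30, 17:00–19:00.
Maya ∩ Grace: 10:15–11:00, 12:45–13:45, 14:30–14:45, 15:30–16:15.
Maya ∩ Grace ∩ Isla: 10:30–10:45, 13:30–13:45, 14:30–14:45.
Common window lengths: 15, 15, 15 min; longest is 15.

15 minutes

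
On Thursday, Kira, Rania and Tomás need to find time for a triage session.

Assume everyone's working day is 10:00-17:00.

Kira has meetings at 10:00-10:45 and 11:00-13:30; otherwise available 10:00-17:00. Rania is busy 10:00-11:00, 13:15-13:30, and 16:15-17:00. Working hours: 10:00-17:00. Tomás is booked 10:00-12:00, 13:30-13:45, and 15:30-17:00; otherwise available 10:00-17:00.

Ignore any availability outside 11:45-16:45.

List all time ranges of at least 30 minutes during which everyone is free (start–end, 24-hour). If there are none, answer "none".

13:45–15:30

Kira free within 10:00–17:00: 10:45–11:00, 13:30–17:00.
Rania free within 10:00–17:00: 11:00–13:15, 13:30–16:15.
Tomás free within 10:00–17:00: 12:00–13:30, 13:45–15:30.
Kira ∩ Rania: 13:30–16:15.
Kira ∩ Rania ∩ Tomás: 13:45–15:30.
Restricted to 11:45–16:45: 13:45–15:30.
Windows ≥ 30 min: 13:45–15:30.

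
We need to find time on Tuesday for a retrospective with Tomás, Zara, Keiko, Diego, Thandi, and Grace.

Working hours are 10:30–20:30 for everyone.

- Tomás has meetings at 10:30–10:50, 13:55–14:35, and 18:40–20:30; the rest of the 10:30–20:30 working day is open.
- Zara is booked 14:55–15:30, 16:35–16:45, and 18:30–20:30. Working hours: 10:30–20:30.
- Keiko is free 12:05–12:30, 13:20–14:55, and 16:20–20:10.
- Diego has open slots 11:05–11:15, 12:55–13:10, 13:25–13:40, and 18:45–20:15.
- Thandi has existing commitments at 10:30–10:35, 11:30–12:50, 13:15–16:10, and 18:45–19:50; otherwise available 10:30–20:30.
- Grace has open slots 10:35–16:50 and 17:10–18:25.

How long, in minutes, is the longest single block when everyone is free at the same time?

Tomás free within 10:30–20:30: 10:50–13:55, 14:35–18:40.
Zara free within 10:30–20:30: 10:30–14:55, 15:30–16:35, 16:45–18:30.
Thandi free within 10:30–20:30: 10:35–11:30, 12:50–13:15, 16:10–18:45, 19:50–20:30.
Tomás ∩ Zara: 10:50–13:55, 14:35–14:55, 15:30–16:35, 16:45–18:30.
Tomás ∩ Zara ∩ Keiko: 12:05–12:30, 13:20–13:55, 14:35–14:55, 16:20–16:35, 16:45–18:30.
Tomás ∩ Zara ∩ Keiko ∩ Diego: 13:25–13:40.
Tomás ∩ Zara ∩ Keiko ∩ Diego ∩ Thandi: (none).
Tomás ∩ Zara ∩ Keiko ∩ Diego ∩ Thandi ∩ Grace: (none).
No common window.

0 minutes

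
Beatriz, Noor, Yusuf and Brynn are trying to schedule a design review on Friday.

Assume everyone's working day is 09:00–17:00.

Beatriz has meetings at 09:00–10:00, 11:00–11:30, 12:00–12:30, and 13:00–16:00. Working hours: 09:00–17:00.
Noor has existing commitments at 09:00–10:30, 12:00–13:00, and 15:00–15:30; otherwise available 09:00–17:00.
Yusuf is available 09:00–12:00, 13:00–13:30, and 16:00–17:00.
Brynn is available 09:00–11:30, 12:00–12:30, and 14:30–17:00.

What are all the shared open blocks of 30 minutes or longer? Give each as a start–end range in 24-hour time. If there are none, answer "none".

Beatriz free within 09:00–17:00: 10:00–11:00, 11:30–12:00, 12:30–13:00, 16:00–17:00.
Noor free within 09:00–17:00: 10:30–12:00, 13:00–15:00, 15:30–17:00.
Beatriz ∩ Noor: 10:30–11:00, 11:30–12:00, 16:00–17:00.
Beatriz ∩ Noor ∩ Yusuf: 10:30–11:00, 11:30–12:00, 16:00–17:00.
Beatriz ∩ Noor ∩ Yusuf ∩ Brynn: 10:30–11:00, 16:00–17:00.
Windows ≥ 30 min: 10:30–11:00, 16:00–17:00.

10:30–11:00, 16:00–17:00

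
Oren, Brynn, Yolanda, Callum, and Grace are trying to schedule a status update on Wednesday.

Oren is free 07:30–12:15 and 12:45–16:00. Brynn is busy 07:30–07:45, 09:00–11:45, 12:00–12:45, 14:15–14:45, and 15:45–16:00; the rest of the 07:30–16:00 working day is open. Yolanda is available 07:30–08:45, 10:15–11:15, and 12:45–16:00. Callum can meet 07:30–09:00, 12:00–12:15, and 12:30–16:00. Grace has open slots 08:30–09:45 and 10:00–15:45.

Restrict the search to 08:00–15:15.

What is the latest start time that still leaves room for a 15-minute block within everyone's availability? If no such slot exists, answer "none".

Brynn free within 07:30–16:00: 07:45–09:00, 11:45–12:00, 12:45–14:15, 14:45–15:45.
Oren ∩ Brynn: 07:45–09:00, 11:45–12:00, 12:45–14:15, 14:45–15:45.
Oren ∩ Brynn ∩ Yolanda: 07:45–08:45, 12:45–14:15, 14:45–15:45.
Oren ∩ Brynn ∩ Yolanda ∩ Callum: 07:45–08:45, 12:45–14:15, 14:45–15:45.
Oren ∩ Brynn ∩ Yolanda ∩ Callum ∩ Grace: 08:30–08:45, 12:45–14:15, 14:45–15:45.
Restricted to 08:00–15:15: 08:30–08:45, 12:45–14:15, 14:45–15:15.
Windows ≥ 15 min: 08:30–08:45, 12:45–14:15, 14:45–15:15.
Latest start in the last window 14:45–15:15 is 15:15 − 15 min = 15:00.

15:00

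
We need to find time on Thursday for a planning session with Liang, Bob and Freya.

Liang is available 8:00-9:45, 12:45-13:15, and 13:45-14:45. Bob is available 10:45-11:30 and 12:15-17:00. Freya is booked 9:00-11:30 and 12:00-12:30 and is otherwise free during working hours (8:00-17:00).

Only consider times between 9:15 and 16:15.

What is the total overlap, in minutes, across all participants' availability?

Freya free within 08:00–17:00: 08:00–09:00, 11:30–12:00, 12:30–17:00.
Liang ∩ Bob: 12:45–13:15, 13:45–14:45.
Liang ∩ Bob ∩ Freya: 12:45–13:15, 13:45–14:45.
Restricted to 09:15–16:15: 12:45–13:15, 13:45–14:45.
Total common minutes: 30 + 60 = 90.

90 minutes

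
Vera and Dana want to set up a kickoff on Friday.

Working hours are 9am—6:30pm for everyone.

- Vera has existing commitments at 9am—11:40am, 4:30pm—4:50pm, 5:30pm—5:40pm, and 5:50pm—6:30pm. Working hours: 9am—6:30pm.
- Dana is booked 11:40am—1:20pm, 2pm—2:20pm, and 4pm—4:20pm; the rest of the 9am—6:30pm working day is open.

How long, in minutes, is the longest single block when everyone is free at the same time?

Vera free within 09:00–18:30: 11:40–16:30, 16:50–17:30, 17:40–17:50.
Dana free within 09:00–18:30: 09:00–11:40, 13:20–14:00, 14:20–16:00, 16:20–18:30.
Vera ∩ Dana: 13:20–14:00, 14:20–16:00, 16:20–16:30, 16:50–17:30, 17:40–17:50.
Common window lengths: 40, 100, 10, 40, 10 min; longest is 100.

100 minutes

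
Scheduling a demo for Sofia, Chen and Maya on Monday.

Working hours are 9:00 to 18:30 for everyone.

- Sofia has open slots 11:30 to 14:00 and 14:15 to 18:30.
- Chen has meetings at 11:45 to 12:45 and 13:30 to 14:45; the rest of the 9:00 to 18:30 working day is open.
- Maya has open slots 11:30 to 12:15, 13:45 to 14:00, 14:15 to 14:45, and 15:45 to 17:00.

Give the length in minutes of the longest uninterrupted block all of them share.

Chen free within 09:00–18:30: 09:00–11:45, 12:45–13:30, 14:45–18:30.
Sofia ∩ Chen: 11:30–11:45, 12:45–13:30, 14:45–18:30.
Sofia ∩ Chen ∩ Maya: 11:30–11:45, 15:45–17:00.
Common window lengths: 15, 75 min; longest is 75.

75 minutes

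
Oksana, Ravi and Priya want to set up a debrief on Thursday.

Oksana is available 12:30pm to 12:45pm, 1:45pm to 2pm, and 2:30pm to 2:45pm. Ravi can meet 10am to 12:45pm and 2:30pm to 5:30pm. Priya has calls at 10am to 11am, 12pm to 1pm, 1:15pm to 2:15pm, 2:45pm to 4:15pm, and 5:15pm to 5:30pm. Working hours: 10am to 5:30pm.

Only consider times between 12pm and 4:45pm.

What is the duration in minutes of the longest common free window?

15 minutes

Priya free within 10:00–17:30: 11:00–12:00, 13:00–13:15, 14:15–14:45, 16:15–17:15.
Oksana ∩ Ravi: 12:30–12:45, 14:30–14:45.
Oksana ∩ Ravi ∩ Priya: 14:30–14:45.
Restricted to 12:00–16:45: 14:30–14:45.
Single common window of 15 minutes.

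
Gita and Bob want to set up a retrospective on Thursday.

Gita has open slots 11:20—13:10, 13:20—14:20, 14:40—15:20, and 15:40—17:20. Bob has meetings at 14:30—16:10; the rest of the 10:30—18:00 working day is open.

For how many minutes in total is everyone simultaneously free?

240 minutes

Bob free within 10:30–18:00: 10:30–14:30, 16:10–18:00.
Gita ∩ Bob: 11:20–13:10, 13:20–14:20, 16:10–17:20.
Total common minutes: 110 + 60 + 70 = 240.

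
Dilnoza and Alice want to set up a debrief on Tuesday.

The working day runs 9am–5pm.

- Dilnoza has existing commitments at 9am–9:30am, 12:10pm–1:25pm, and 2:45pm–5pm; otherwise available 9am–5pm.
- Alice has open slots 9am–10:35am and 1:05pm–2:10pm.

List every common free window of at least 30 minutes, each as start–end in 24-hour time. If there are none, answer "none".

Dilnoza free within 09:00–17:00: 09:30–12:10, 13:25–14:45.
Dilnoza ∩ Alice: 09:30–10:35, 13:25–14:10.
Windows ≥ 30 min: 09:30–10:35, 13:25–14:10.

09:30–10:35, 13:25–14:10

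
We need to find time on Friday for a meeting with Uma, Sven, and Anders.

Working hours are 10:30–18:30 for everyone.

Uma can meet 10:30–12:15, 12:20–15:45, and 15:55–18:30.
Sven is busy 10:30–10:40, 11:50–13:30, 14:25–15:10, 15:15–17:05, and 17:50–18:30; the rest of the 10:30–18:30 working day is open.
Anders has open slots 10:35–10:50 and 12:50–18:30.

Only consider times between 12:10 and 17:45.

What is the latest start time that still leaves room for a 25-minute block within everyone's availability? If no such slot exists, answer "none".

17:20

Sven free within 10:30–18:30: 10:40–11:50, 13:30–14:25, 15:10–15:15, 17:05–17:50.
Uma ∩ Sven: 10:40–11:50, 13:30–14:25, 15:10–15:15, 17:05–17:50.
Uma ∩ Sven ∩ Anders: 10:40–10:50, 13:30–14:25, 15:10–15:15, 17:05–17:50.
Restricted to 12:10–17:45: 13:30–14:25, 15:10–15:15, 17:05–17:45.
Windows ≥ 25 min: 13:30–14:25, 17:05–17:45.
Latest start in the last window 17:05–17:45 is 17:45 − 25 min = 17:20.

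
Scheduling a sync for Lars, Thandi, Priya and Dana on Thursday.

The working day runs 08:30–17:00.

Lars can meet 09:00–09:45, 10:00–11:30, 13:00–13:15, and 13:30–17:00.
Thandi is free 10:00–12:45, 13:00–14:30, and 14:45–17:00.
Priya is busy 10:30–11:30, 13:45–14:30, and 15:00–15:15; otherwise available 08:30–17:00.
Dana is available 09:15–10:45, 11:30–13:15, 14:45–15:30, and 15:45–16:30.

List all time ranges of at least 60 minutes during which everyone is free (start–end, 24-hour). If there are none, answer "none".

Priya free within 08:30–17:00: 08:30–10:30, 11:30–13:45, 14:30–15:00, 15:15–17:00.
Lars ∩ Thandi: 10:00–11:30, 13:00–13:15, 13:30–14:30, 14:45–17:00.
Lars ∩ Thandi ∩ Priya: 10:00–10:30, 13:00–13:15, 13:30–13:45, 14:45–15:00, 15:15–17:00.
Lars ∩ Thandi ∩ Priya ∩ Dana: 10:00–10:30, 13:00–13:15, 14:45–15:00, 15:15–15:30, 15:45–16:30.
Windows ≥ 60 min: (none).

none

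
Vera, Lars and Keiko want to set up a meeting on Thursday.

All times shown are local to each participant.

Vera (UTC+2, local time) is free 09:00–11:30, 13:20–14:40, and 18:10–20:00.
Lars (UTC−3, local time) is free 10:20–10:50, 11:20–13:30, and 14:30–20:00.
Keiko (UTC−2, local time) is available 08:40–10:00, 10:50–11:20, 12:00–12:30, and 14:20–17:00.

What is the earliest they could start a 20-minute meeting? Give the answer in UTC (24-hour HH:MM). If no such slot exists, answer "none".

Vera → UTC: 07:00–09:30, 11:20–12:40, 16:10–18:00.
Lars → UTC: 13:20–13:50, 14:20–16:30, 17:30–23:00.
Keiko → UTC: 10:40–12:00, 12:50–13:20, 14:00–14:30, 16:20–19:00.
Vera ∩ Lars: 16:10–16:30, 17:30–18:00.
Vera ∩ Lars ∩ Keiko: 16:20–16:30, 17:30–18:00.
Windows ≥ 20 min: 17:30–18:00.
Earliest such window starts at 17:30.

17:30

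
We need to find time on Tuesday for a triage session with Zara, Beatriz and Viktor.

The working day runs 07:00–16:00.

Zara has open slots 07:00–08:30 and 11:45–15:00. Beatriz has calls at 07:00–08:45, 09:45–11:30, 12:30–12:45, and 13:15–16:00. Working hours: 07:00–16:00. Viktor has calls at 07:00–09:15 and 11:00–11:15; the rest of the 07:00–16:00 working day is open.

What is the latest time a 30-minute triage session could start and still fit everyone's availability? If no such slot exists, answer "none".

12:45

Beatriz free within 07:00–16:00: 08:45–09:45, 11:30–12:30, 12:45–13:15.
Viktor free within 07:00–16:00: 09:15–11:00, 11:15–16:00.
Zara ∩ Beatriz: 11:45–12:30, 12:45–13:15.
Zara ∩ Beatriz ∩ Viktor: 11:45–12:30, 12:45–13:15.
Windows ≥ 30 min: 11:45–12:30, 12:45–13:15.
Latest start in the last window 12:45–13:15 is 13:15 − 30 min = 12:45.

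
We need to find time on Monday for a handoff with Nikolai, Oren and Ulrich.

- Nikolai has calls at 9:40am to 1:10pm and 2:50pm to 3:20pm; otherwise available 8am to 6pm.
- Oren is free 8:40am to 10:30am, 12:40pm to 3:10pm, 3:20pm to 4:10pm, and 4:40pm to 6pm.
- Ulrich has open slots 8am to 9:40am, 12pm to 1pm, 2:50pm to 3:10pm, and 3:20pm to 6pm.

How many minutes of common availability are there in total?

Nikolai free within 08:00–18:00: 08:00–09:40, 13:10–14:50, 15:20–18:00.
Nikolai ∩ Oren: 08:40–09:40, 13:10–14:50, 15:20–16:10, 16:40–18:00.
Nikolai ∩ Oren ∩ Ulrich: 08:40–09:40, 15:20–16:10, 16:40–18:00.
Total common minutes: 60 + 50 + 80 = 190.

190 minutes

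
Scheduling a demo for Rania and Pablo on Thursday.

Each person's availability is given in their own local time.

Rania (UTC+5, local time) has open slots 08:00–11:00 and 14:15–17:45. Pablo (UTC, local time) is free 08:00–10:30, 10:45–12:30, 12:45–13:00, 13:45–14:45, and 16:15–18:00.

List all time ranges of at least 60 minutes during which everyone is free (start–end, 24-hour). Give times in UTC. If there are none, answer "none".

Rania → UTC: 03:00–06:00, 09:15–12:45.
Pablo → UTC: 08:00–10:30, 10:45–12:30, 12:45–13:00, 13:45–14:45, 16:15–18:00.
Rania ∩ Pablo: 09:15–10:30, 10:45–12:30.
Windows ≥ 60 min: 09:15–10:30, 10:45–12:30.

09:15–10:30, 10:45–12:30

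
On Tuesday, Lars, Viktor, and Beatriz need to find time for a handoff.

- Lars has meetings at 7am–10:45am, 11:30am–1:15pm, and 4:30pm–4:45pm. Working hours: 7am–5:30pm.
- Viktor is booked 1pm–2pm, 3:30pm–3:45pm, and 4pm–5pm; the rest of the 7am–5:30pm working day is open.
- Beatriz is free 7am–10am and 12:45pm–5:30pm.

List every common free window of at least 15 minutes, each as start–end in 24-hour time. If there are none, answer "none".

Lars free within 07:00–17:30: 10:45–11:30, 13:15–16:30, 16:45–17:30.
Viktor free within 07:00–17:30: 07:00–13:00, 14:00–15:30, 15:45–16:00, 17:00–17:30.
Lars ∩ Viktor: 10:45–11:30, 14:00–15:30, 15:45–16:00, 17:00–17:30.
Lars ∩ Viktor ∩ Beatriz: 14:00–15:30, 15:45–16:00, 17:00–17:30.
Windows ≥ 15 min: 14:00–15:30, 15:45–16:00, 17:00–17:30.

14:00–15:30, 15:45–16:00, 17:00–17:30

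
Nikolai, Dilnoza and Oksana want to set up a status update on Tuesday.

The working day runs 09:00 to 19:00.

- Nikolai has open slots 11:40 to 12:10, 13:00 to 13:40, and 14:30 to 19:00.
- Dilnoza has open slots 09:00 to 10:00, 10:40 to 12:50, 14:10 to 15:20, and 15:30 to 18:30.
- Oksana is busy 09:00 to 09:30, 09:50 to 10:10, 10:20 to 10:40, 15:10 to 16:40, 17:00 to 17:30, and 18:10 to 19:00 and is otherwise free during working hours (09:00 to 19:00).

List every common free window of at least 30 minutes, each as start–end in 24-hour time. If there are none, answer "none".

11:40–12:10, 14:30–15:10, 17:30–18:10

Oksana free within 09:00–19:00: 09:30–09:50, 10:10–10:20, 10:40–15:10, 16:40–17:00, 17:30–18:10.
Nikolai ∩ Dilnoza: 11:40–12:10, 14:30–15:20, 15:30–18:30.
Nikolai ∩ Dilnoza ∩ Oksana: 11:40–12:10, 14:30–15:10, 16:40–17:00, 17:30–18:10.
Windows ≥ 30 min: 11:40–12:10, 14:30–15:10, 17:30–18:10.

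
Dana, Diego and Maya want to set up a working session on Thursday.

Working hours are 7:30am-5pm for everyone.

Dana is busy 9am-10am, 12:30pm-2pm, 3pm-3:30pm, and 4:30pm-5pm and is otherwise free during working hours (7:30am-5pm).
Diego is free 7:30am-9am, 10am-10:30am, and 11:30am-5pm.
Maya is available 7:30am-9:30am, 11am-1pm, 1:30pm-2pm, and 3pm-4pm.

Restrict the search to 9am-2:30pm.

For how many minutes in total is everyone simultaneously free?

60 minutes

Dana free within 07:30–17:00: 07:30–09:00, 10:00–12:30, 14:00–15:00, 15:30–16:30.
Dana ∩ Diego: 07:30–09:00, 10:00–10:30, 11:30–12:30, 14:00–15:00, 15:30–16:30.
Dana ∩ Diego ∩ Maya: 07:30–09:00, 11:30–12:30, 15:30–16:00.
Restricted to 09:00–14:30: 11:30–12:30.
Total common minutes: 60.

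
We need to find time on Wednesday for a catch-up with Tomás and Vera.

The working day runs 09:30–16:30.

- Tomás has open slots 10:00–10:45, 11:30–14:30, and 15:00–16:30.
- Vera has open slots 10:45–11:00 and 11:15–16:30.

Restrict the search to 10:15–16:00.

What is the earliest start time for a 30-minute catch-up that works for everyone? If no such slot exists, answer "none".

Tomás ∩ Vera: 11:30–14:30, 15:00–16:30.
Restricted to 10:15–16:00: 11:30–14:30, 15:00–16:00.
Windows ≥ 30 min: 11:30–14:30, 15:00–16:00.
Earliest such window starts at 11:30.

11:30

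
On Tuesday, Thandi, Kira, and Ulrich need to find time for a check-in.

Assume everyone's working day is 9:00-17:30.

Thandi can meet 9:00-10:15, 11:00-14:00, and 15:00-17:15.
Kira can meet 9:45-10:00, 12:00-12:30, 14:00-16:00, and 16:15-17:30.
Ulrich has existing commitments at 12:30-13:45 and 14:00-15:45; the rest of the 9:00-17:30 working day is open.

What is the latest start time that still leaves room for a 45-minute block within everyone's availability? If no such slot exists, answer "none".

Ulrich free within 09:00–17:30: 09:00–12:30, 13:45–14:00, 15:45–17:30.
Thandi ∩ Kira: 09:45–10:00, 12:00–12:30, 15:00–16:00, 16:15–17:15.
Thandi ∩ Kira ∩ Ulrich: 09:45–10:00, 12:00–12:30, 15:45–16:00, 16:15–17:15.
Windows ≥ 45 min: 16:15–17:15.
Latest start in the last window 16:15–17:15 is 17:15 − 45 min = 16:30.

16:30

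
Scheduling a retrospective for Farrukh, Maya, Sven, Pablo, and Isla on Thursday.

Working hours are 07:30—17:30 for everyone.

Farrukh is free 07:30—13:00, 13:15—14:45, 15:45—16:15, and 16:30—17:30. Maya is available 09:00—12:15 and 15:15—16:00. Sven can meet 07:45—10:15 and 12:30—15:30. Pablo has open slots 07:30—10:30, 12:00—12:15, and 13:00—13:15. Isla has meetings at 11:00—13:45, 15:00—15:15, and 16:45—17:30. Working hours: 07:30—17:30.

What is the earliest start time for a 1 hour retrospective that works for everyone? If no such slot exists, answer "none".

09:00

Isla free within 07:30–17:30: 07:30–11:00, 13:45–15:00, 15:15–16:45.
Farrukh ∩ Maya: 09:00–12:15, 15:45–16:00.
Farrukh ∩ Maya ∩ Sven: 09:00–10:15.
Farrukh ∩ Maya ∩ Sven ∩ Pablo: 09:00–10:15.
Farrukh ∩ Maya ∩ Sven ∩ Pablo ∩ Isla: 09:00–10:15.
Windows ≥ 60 min: 09:00–10:15.
Earliest such window starts at 09:00.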